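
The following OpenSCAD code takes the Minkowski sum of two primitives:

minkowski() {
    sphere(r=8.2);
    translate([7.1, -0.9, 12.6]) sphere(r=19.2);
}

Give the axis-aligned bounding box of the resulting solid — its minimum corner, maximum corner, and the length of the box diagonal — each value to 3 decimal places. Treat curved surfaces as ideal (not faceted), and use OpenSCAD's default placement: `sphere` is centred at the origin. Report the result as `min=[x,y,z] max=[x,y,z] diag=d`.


min=[-20.300,-28.300,-14.800] max=[34.500,26.500,40.000] diag=94.916

A = translate([7.1, -0.9, 12.6]) sphere(r=19.2) → bbox [-12.1,-20.1,-6.6] .. [26.3,18.3,31.8]
B = sphere(r=8.2) → bbox [-8.2,-8.2,-8.2] .. [8.2,8.2,8.2]
lo = A.lo+B.lo = [-12.1-8.2, -20.1-8.2, -6.6-8.2] = [-20.300,-28.300,-14.800]
hi = A.hi+B.hi = [26.3+8.2, 18.3+8.2, 31.8+8.2] = [34.500,26.500,40.000]
diag = √(54.8²+54.8²+54.8²) = √9009.12 = 94.916


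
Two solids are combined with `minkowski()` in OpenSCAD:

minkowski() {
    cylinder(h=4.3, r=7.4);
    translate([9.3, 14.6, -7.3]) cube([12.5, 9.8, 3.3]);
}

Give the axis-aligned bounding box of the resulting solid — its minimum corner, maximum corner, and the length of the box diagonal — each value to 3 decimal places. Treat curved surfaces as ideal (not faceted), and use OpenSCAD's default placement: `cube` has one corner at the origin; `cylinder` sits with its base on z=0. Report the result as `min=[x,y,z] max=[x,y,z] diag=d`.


A = translate([9.3, 14.6, -7.3]) cube([12.5, 9.8, 3.3]) → bbox [9.3,14.6,-7.3] .. [21.8,24.4,-4]
B = cylinder(h=4.3, r=7.4) → bbox [-7.4,-7.4,0] .. [7.4,7.4,4.3]
lo = A.lo+B.lo = [9.3-7.4, 14.6-7.4, -7.3+0] = [1.900,7.200,-7.300]
hi = A.hi+B.hi = [21.8+7.4, 24.4+7.4, -4+4.3] = [29.200,31.800,0.300]
diag = √(27.3²+24.6²+7.6²) = √1408.21 = 37.526

min=[1.900,7.200,-7.300] max=[29.200,31.800,0.300] diag=37.526


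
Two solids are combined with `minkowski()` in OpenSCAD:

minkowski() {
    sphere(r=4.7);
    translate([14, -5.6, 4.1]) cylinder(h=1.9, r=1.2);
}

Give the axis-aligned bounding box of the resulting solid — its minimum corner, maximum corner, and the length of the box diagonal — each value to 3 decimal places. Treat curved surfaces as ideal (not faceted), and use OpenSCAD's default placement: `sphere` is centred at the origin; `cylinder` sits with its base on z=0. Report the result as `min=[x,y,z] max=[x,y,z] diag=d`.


A = translate([14, -5.6, 4.1]) cylinder(h=1.9, r=1.2) → bbox [12.8,-6.8,4.1] .. [15.2,-4.4,6]
B = sphere(r=4.7) → bbox [-4.7,-4.7,-4.7] .. [4.7,4.7,4.7]
lo = A.lo+B.lo = [12.8-4.7, -6.8-4.7, 4.1-4.7] = [8.100,-11.500,-0.600]
hi = A.hi+B.hi = [15.2+4.7, -4.4+4.7, 6+4.7] = [19.900,0.300,10.700]
diag = √(11.8²+11.8²+11.3²) = √406.17 = 20.154

min=[8.100,-11.500,-0.600] max=[19.900,0.300,10.700] diag=20.154


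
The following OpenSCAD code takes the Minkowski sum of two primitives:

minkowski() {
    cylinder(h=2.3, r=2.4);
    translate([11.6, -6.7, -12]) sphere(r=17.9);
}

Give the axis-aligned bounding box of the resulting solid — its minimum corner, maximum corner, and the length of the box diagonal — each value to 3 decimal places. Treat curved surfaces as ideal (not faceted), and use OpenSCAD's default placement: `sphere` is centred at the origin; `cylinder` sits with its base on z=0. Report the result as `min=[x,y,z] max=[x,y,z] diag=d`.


A = translate([11.6, -6.7, -12]) sphere(r=17.9) → bbox [-6.3,-24.6,-29.9] .. [29.5,11.2,5.9]
B = cylinder(h=2.3, r=2.4) → bbox [-2.4,-2.4,0] .. [2.4,2.4,2.3]
lo = A.lo+B.lo = [-6.3-2.4, -24.6-2.4, -29.9+0] = [-8.700,-27.000,-29.900]
hi = A.hi+B.hi = [29.5+2.4, 11.2+2.4, 5.9+2.3] = [31.900,13.600,8.200]
diag = √(40.6²+40.6²+38.1²) = √4748.33 = 68.908

min=[-8.700,-27.000,-29.900] max=[31.900,13.600,8.200] diag=68.908


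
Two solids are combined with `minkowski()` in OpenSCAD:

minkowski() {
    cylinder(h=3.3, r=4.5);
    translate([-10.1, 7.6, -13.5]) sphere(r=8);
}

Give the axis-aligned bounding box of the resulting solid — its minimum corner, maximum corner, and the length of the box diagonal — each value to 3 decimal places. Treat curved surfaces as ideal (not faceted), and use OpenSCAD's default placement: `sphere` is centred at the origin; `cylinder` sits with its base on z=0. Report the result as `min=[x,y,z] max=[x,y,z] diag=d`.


A = translate([-10.1, 7.6, -13.5]) sphere(r=8) → bbox [-18.1,-0.4,-21.5] .. [-2.1,15.6,-5.5]
B = cylinder(h=3.3, r=4.5) → bbox [-4.5,-4.5,0] .. [4.5,4.5,3.3]
lo = A.lo+B.lo = [-18.1-4.5, -0.4-4.5, -21.5+0] = [-22.600,-4.900,-21.500]
hi = A.hi+B.hi = [-2.1+4.5, 15.6+4.5, -5.5+3.3] = [2.400,20.100,-2.200]
diag = √(25²+25²+19.3²) = √1622.49 = 40.280

min=[-22.600,-4.900,-21.500] max=[2.400,20.100,-2.200] diag=40.280


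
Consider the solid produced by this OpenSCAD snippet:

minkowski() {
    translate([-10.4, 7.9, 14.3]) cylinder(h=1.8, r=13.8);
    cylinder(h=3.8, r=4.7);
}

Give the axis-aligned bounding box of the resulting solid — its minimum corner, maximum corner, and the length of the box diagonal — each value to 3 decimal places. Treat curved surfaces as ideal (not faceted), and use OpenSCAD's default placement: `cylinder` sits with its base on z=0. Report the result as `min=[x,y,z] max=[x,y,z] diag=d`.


A = translate([-10.4, 7.9, 14.3]) cylinder(h=1.8, r=13.8) → bbox [-24.2,-5.9,14.3] .. [3.4,21.7,16.1]
B = cylinder(h=3.8, r=4.7) → bbox [-4.7,-4.7,0] .. [4.7,4.7,3.8]
lo = A.lo+B.lo = [-24.2-4.7, -5.9-4.7, 14.3+0] = [-28.900,-10.600,14.300]
hi = A.hi+B.hi = [3.4+4.7, 21.7+4.7, 16.1+3.8] = [8.100,26.400,19.900]
diag = √(37²+37²+5.6²) = √2769.36 = 52.625

min=[-28.900,-10.600,14.300] max=[8.100,26.400,19.900] diag=52.625


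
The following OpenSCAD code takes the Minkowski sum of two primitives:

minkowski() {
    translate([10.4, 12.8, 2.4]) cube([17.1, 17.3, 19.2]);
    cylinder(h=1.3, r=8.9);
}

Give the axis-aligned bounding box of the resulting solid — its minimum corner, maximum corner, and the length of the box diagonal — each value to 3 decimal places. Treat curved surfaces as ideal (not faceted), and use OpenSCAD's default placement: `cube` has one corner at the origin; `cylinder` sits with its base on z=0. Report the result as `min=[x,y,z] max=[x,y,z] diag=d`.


A = translate([10.4, 12.8, 2.4]) cube([17.1, 17.3, 19.2]) → bbox [10.4,12.8,2.4] .. [27.5,30.1,21.6]
B = cylinder(h=1.3, r=8.9) → bbox [-8.9,-8.9,0] .. [8.9,8.9,1.3]
lo = A.lo+B.lo = [10.4-8.9, 12.8-8.9, 2.4+0] = [1.500,3.900,2.400]
hi = A.hi+B.hi = [27.5+8.9, 30.1+8.9, 21.6+1.3] = [36.400,39.000,22.900]
diag = √(34.9²+35.1²+20.5²) = √2870.27 = 53.575

min=[1.500,3.900,2.400] max=[36.400,39.000,22.900] diag=53.575


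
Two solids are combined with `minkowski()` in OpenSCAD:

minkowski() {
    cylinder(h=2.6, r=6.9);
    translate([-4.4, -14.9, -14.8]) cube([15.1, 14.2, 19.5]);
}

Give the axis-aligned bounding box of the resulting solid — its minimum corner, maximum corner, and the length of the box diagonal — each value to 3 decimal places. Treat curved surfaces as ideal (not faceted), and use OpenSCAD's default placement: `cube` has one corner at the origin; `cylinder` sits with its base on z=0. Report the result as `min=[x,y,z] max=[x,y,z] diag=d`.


A = translate([-4.4, -14.9, -14.8]) cube([15.1, 14.2, 19.5]) → bbox [-4.4,-14.9,-14.8] .. [10.7,-0.7,4.7]
B = cylinder(h=2.6, r=6.9) → bbox [-6.9,-6.9,0] .. [6.9,6.9,2.6]
lo = A.lo+B.lo = [-4.4-6.9, -14.9-6.9, -14.8+0] = [-11.300,-21.800,-14.800]
hi = A.hi+B.hi = [10.7+6.9, -0.7+6.9, 4.7+2.6] = [17.600,6.200,7.300]
diag = √(28.9²+28²+22.1²) = √2107.62 = 45.909

min=[-11.300,-21.800,-14.800] max=[17.600,6.200,7.300] diag=45.909


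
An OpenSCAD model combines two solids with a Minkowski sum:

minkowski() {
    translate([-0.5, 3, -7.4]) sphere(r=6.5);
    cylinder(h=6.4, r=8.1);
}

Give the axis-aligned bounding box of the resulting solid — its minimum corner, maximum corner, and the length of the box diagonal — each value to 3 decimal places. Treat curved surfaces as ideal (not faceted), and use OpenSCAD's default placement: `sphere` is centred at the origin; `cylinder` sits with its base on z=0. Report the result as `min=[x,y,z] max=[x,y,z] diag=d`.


A = translate([-0.5, 3, -7.4]) sphere(r=6.5) → bbox [-7,-3.5,-13.9] .. [6,9.5,-0.9]
B = cylinder(h=6.4, r=8.1) → bbox [-8.1,-8.1,0] .. [8.1,8.1,6.4]
lo = A.lo+B.lo = [-7-8.1, -3.5-8.1, -13.9+0] = [-15.100,-11.600,-13.900]
hi = A.hi+B.hi = [6+8.1, 9.5+8.1, -0.9+6.4] = [14.100,17.600,5.500]
diag = √(29.2²+29.2²+19.4²) = √2081.64 = 45.625

min=[-15.100,-11.600,-13.900] max=[14.100,17.600,5.500] diag=45.625


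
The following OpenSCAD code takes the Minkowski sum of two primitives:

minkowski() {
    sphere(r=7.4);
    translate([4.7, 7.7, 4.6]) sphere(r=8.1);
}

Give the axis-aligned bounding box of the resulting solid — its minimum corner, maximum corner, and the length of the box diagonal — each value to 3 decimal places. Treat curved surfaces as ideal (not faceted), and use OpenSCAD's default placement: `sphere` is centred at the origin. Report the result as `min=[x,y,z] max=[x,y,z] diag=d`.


A = translate([4.7, 7.7, 4.6]) sphere(r=8.1) → bbox [-3.4,-0.4,-3.5] .. [12.8,15.8,12.7]
B = sphere(r=7.4) → bbox [-7.4,-7.4,-7.4] .. [7.4,7.4,7.4]
lo = A.lo+B.lo = [-3.4-7.4, -0.4-7.4, -3.5-7.4] = [-10.800,-7.800,-10.900]
hi = A.hi+B.hi = [12.8+7.4, 15.8+7.4, 12.7+7.4] = [20.200,23.200,20.100]
diag = √(31²+31²+31²) = √2883 = 53.694

min=[-10.800,-7.800,-10.900] max=[20.200,23.200,20.100] diag=53.694


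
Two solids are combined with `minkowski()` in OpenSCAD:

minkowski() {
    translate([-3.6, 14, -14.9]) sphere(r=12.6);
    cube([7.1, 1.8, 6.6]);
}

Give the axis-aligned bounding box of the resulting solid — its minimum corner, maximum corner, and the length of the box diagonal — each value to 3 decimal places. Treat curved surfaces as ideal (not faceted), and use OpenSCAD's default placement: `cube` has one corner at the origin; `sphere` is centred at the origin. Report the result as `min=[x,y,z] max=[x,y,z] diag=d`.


min=[-16.200,1.400,-27.500] max=[16.100,28.400,4.300] diag=52.759

A = translate([-3.6, 14, -14.9]) sphere(r=12.6) → bbox [-16.2,1.4,-27.5] .. [9,26.6,-2.3]
B = cube([7.1, 1.8, 6.6]) → bbox [0,0,0] .. [7.1,1.8,6.6]
lo = A.lo+B.lo = [-16.2+0, 1.4+0, -27.5+0] = [-16.200,1.400,-27.500]
hi = A.hi+B.hi = [9+7.1, 26.6+1.8, -2.3+6.6] = [16.100,28.400,4.300]
diag = √(32.3²+27²+31.8²) = √2783.53 = 52.759


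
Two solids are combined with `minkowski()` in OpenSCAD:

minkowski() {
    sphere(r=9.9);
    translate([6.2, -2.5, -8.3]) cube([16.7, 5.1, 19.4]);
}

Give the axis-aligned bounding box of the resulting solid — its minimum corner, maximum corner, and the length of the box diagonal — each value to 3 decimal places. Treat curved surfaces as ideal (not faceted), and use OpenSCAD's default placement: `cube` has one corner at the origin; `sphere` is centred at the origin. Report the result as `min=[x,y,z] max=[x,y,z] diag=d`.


A = translate([6.2, -2.5, -8.3]) cube([16.7, 5.1, 19.4]) → bbox [6.2,-2.5,-8.3] .. [22.9,2.6,11.1]
B = sphere(r=9.9) → bbox [-9.9,-9.9,-9.9] .. [9.9,9.9,9.9]
lo = A.lo+B.lo = [6.2-9.9, -2.5-9.9, -8.3-9.9] = [-3.700,-12.400,-18.200]
hi = A.hi+B.hi = [22.9+9.9, 2.6+9.9, 11.1+9.9] = [32.800,12.500,21.000]
diag = √(36.5²+24.9²+39.2²) = √3488.9 = 59.067

min=[-3.700,-12.400,-18.200] max=[32.800,12.500,21.000] diag=59.067


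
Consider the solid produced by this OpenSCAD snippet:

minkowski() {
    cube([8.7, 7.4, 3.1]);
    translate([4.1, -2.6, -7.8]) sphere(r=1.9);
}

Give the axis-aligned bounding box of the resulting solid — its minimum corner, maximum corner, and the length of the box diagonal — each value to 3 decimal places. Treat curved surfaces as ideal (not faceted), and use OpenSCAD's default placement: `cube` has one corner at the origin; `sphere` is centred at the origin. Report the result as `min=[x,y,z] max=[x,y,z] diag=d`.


min=[2.200,-4.500,-9.700] max=[14.700,6.700,-2.800] diag=18.147

A = translate([4.1, -2.6, -7.8]) sphere(r=1.9) → bbox [2.2,-4.5,-9.7] .. [6,-0.7,-5.9]
B = cube([8.7, 7.4, 3.1]) → bbox [0,0,0] .. [8.7,7.4,3.1]
lo = A.lo+B.lo = [2.2+0, -4.5+0, -9.7+0] = [2.200,-4.500,-9.700]
hi = A.hi+B.hi = [6+8.7, -0.7+7.4, -5.9+3.1] = [14.700,6.700,-2.800]
diag = √(12.5²+11.2²+6.9²) = √329.3 = 18.147


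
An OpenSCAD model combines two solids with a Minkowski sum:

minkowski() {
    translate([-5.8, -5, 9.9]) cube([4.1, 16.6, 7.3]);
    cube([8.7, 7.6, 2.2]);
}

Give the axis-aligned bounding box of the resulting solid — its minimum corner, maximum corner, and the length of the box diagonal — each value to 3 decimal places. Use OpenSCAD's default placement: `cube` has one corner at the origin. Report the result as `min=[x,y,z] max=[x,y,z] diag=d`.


min=[-5.800,-5.000,9.900] max=[7.000,19.200,19.400] diag=28.978

A = translate([-5.8, -5, 9.9]) cube([4.1, 16.6, 7.3]) → bbox [-5.8,-5,9.9] .. [-1.7,11.6,17.2]
B = cube([8.7, 7.6, 2.2]) → bbox [0,0,0] .. [8.7,7.6,2.2]
lo = A.lo+B.lo = [-5.8+0, -5+0, 9.9+0] = [-5.800,-5.000,9.900]
hi = A.hi+B.hi = [-1.7+8.7, 11.6+7.6, 17.2+2.2] = [7.000,19.200,19.400]
diag = √(12.8²+24.2²+9.5²) = √839.73 = 28.978


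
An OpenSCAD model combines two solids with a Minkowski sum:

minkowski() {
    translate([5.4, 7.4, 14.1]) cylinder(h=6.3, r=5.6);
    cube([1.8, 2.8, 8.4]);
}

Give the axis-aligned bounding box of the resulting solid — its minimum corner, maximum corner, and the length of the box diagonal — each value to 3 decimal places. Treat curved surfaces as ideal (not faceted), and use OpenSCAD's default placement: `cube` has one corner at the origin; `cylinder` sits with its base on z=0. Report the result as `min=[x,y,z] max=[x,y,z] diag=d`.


A = translate([5.4, 7.4, 14.1]) cylinder(h=6.3, r=5.6) → bbox [-0.2,1.8,14.1] .. [11,13,20.4]
B = cube([1.8, 2.8, 8.4]) → bbox [0,0,0] .. [1.8,2.8,8.4]
lo = A.lo+B.lo = [-0.2+0, 1.8+0, 14.1+0] = [-0.200,1.800,14.100]
hi = A.hi+B.hi = [11+1.8, 13+2.8, 20.4+8.4] = [12.800,15.800,28.800]
diag = √(13²+14²+14.7²) = √581.09 = 24.106

min=[-0.200,1.800,14.100] max=[12.800,15.800,28.800] diag=24.106


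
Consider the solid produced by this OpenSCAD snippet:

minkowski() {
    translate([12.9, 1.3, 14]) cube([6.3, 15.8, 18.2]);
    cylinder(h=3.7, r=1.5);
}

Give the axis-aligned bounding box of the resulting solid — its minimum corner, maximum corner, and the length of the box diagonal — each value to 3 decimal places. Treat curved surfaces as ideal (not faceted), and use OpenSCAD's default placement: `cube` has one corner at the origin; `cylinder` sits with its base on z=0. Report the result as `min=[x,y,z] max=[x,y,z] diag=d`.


A = translate([12.9, 1.3, 14]) cube([6.3, 15.8, 18.2]) → bbox [12.9,1.3,14] .. [19.2,17.1,32.2]
B = cylinder(h=3.7, r=1.5) → bbox [-1.5,-1.5,0] .. [1.5,1.5,3.7]
lo = A.lo+B.lo = [12.9-1.5, 1.3-1.5, 14+0] = [11.400,-0.200,14.000]
hi = A.hi+B.hi = [19.2+1.5, 17.1+1.5, 32.2+3.7] = [20.700,18.600,35.900]
diag = √(9.3²+18.8²+21.9²) = √919.54 = 30.324

min=[11.400,-0.200,14.000] max=[20.700,18.600,35.900] diag=30.324


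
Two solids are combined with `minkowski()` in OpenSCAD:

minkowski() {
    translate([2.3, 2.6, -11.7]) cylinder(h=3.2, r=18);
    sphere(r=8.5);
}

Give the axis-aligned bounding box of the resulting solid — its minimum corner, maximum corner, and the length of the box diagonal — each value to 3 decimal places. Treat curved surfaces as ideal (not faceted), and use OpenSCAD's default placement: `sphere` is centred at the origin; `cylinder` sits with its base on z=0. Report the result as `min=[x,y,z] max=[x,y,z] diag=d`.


min=[-24.200,-23.900,-20.200] max=[28.800,29.100,0.000] diag=77.628

A = translate([2.3, 2.6, -11.7]) cylinder(h=3.2, r=18) → bbox [-15.7,-15.4,-11.7] .. [20.3,20.6,-8.5]
B = sphere(r=8.5) → bbox [-8.5,-8.5,-8.5] .. [8.5,8.5,8.5]
lo = A.lo+B.lo = [-15.7-8.5, -15.4-8.5, -11.7-8.5] = [-24.200,-23.900,-20.200]
hi = A.hi+B.hi = [20.3+8.5, 20.6+8.5, -8.5+8.5] = [28.800,29.100,0.000]
diag = √(53²+53²+20.2²) = √6026.04 = 77.628


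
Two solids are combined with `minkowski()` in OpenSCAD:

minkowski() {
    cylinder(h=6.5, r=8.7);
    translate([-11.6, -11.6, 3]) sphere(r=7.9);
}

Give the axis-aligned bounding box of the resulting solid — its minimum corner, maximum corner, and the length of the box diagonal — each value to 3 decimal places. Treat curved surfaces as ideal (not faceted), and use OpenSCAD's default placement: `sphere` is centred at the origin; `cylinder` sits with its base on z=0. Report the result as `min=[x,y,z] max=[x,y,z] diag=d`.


min=[-28.200,-28.200,-4.900] max=[5.000,5.000,17.400] diag=51.979

A = translate([-11.6, -11.6, 3]) sphere(r=7.9) → bbox [-19.5,-19.5,-4.9] .. [-3.7,-3.7,10.9]
B = cylinder(h=6.5, r=8.7) → bbox [-8.7,-8.7,0] .. [8.7,8.7,6.5]
lo = A.lo+B.lo = [-19.5-8.7, -19.5-8.7, -4.9+0] = [-28.200,-28.200,-4.900]
hi = A.hi+B.hi = [-3.7+8.7, -3.7+8.7, 10.9+6.5] = [5.000,5.000,17.400]
diag = √(33.2²+33.2²+22.3²) = √2701.77 = 51.979


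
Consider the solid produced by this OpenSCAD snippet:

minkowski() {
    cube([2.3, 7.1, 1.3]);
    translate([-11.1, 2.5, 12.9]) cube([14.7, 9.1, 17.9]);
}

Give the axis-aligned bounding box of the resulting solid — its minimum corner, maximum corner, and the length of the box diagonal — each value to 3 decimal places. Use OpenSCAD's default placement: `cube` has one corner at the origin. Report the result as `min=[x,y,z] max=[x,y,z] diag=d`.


min=[-11.100,2.500,12.900] max=[5.900,18.700,32.100] diag=30.333

A = translate([-11.1, 2.5, 12.9]) cube([14.7, 9.1, 17.9]) → bbox [-11.1,2.5,12.9] .. [3.6,11.6,30.8]
B = cube([2.3, 7.1, 1.3]) → bbox [0,0,0] .. [2.3,7.1,1.3]
lo = A.lo+B.lo = [-11.1+0, 2.5+0, 12.9+0] = [-11.100,2.500,12.900]
hi = A.hi+B.hi = [3.6+2.3, 11.6+7.1, 30.8+1.3] = [5.900,18.700,32.100]
diag = √(17²+16.2²+19.2²) = √920.08 = 30.333


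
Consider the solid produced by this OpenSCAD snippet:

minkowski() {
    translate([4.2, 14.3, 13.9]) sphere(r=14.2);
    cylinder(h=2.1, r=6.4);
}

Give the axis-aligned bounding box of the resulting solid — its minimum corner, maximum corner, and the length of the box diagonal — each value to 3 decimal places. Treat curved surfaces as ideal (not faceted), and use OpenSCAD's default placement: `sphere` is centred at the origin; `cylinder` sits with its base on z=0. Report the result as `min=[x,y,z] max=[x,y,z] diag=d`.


min=[-16.400,-6.300,-0.300] max=[24.800,34.900,30.200] diag=65.766

A = translate([4.2, 14.3, 13.9]) sphere(r=14.2) → bbox [-10,0.1,-0.3] .. [18.4,28.5,28.1]
B = cylinder(h=2.1, r=6.4) → bbox [-6.4,-6.4,0] .. [6.4,6.4,2.1]
lo = A.lo+B.lo = [-10-6.4, 0.1-6.4, -0.3+0] = [-16.400,-6.300,-0.300]
hi = A.hi+B.hi = [18.4+6.4, 28.5+6.4, 28.1+2.1] = [24.800,34.900,30.200]
diag = √(41.2²+41.2²+30.5²) = √4325.13 = 65.766


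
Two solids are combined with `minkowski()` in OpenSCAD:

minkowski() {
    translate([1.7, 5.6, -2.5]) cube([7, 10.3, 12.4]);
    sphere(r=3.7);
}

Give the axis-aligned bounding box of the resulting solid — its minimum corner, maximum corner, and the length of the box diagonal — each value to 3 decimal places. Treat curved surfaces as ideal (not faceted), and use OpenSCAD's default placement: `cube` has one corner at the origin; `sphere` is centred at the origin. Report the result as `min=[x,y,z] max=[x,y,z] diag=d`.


A = translate([1.7, 5.6, -2.5]) cube([7, 10.3, 12.4]) → bbox [1.7,5.6,-2.5] .. [8.7,15.9,9.9]
B = sphere(r=3.7) → bbox [-3.7,-3.7,-3.7] .. [3.7,3.7,3.7]
lo = A.lo+B.lo = [1.7-3.7, 5.6-3.7, -2.5-3.7] = [-2.000,1.900,-6.200]
hi = A.hi+B.hi = [8.7+3.7, 15.9+3.7, 9.9+3.7] = [12.400,19.600,13.600]
diag = √(14.4²+17.7²+19.8²) = √912.69 = 30.211

min=[-2.000,1.900,-6.200] max=[12.400,19.600,13.600] diag=30.211


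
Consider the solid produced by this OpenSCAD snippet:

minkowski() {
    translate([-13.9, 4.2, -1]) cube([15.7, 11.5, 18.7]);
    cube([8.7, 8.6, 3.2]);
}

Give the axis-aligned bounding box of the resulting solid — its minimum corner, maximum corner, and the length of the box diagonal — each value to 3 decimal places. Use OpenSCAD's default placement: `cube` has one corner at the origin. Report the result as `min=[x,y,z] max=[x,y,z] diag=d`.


A = translate([-13.9, 4.2, -1]) cube([15.7, 11.5, 18.7]) → bbox [-13.9,4.2,-1] .. [1.8,15.7,17.7]
B = cube([8.7, 8.6, 3.2]) → bbox [0,0,0] .. [8.7,8.6,3.2]
lo = A.lo+B.lo = [-13.9+0, 4.2+0, -1+0] = [-13.900,4.200,-1.000]
hi = A.hi+B.hi = [1.8+8.7, 15.7+8.6, 17.7+3.2] = [10.500,24.300,20.900]
diag = √(24.4²+20.1²+21.9²) = √1478.98 = 38.458

min=[-13.900,4.200,-1.000] max=[10.500,24.300,20.900] diag=38.458


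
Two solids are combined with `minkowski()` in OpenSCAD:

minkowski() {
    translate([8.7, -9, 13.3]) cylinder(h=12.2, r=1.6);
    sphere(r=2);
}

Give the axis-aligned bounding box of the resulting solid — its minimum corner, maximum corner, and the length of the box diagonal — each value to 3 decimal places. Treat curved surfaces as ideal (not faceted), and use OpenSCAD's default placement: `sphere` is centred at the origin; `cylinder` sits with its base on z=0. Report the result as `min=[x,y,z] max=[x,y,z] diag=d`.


A = translate([8.7, -9, 13.3]) cylinder(h=12.2, r=1.6) → bbox [7.1,-10.6,13.3] .. [10.3,-7.4,25.5]
B = sphere(r=2) → bbox [-2,-2,-2] .. [2,2,2]
lo = A.lo+B.lo = [7.1-2, -10.6-2, 13.3-2] = [5.100,-12.600,11.300]
hi = A.hi+B.hi = [10.3+2, -7.4+2, 25.5+2] = [12.300,-5.400,27.500]
diag = √(7.2²+7.2²+16.2²) = √366.12 = 19.134

min=[5.100,-12.600,11.300] max=[12.300,-5.400,27.500] diag=19.134


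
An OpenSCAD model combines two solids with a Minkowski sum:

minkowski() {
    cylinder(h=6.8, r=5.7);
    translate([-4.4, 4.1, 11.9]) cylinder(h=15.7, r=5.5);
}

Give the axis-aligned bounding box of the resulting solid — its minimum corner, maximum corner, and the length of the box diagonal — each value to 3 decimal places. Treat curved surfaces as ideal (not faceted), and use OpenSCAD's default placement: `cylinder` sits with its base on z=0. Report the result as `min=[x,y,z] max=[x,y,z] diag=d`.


A = translate([-4.4, 4.1, 11.9]) cylinder(h=15.7, r=5.5) → bbox [-9.9,-1.4,11.9] .. [1.1,9.6,27.6]
B = cylinder(h=6.8, r=5.7) → bbox [-5.7,-5.7,0] .. [5.7,5.7,6.8]
lo = A.lo+B.lo = [-9.9-5.7, -1.4-5.7, 11.9+0] = [-15.600,-7.100,11.900]
hi = A.hi+B.hi = [1.1+5.7, 9.6+5.7, 27.6+6.8] = [6.800,15.300,34.400]
diag = √(22.4²+22.4²+22.5²) = √1509.77 = 38.856

min=[-15.600,-7.100,11.900] max=[6.800,15.300,34.400] diag=38.856


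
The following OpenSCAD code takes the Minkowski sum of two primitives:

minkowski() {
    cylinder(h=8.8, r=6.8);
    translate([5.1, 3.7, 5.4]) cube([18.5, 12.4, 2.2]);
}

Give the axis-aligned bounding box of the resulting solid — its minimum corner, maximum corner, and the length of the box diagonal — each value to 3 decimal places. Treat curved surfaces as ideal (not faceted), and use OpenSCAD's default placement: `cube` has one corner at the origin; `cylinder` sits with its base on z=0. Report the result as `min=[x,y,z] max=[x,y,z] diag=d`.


min=[-1.700,-3.100,5.400] max=[30.400,22.900,16.400] diag=42.748

A = translate([5.1, 3.7, 5.4]) cube([18.5, 12.4, 2.2]) → bbox [5.1,3.7,5.4] .. [23.6,16.1,7.6]
B = cylinder(h=8.8, r=6.8) → bbox [-6.8,-6.8,0] .. [6.8,6.8,8.8]
lo = A.lo+B.lo = [5.1-6.8, 3.7-6.8, 5.4+0] = [-1.700,-3.100,5.400]
hi = A.hi+B.hi = [23.6+6.8, 16.1+6.8, 7.6+8.8] = [30.400,22.900,16.400]
diag = √(32.1²+26²+11²) = √1827.41 = 42.748


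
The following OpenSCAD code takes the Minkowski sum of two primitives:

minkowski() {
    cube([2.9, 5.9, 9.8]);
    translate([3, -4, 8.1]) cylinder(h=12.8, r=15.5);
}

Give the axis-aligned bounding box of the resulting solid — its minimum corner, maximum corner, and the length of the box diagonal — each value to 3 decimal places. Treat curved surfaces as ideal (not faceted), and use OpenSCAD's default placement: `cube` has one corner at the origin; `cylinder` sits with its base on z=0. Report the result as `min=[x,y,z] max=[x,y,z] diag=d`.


min=[-12.500,-19.500,8.100] max=[21.400,17.400,30.700] diag=54.969

A = translate([3, -4, 8.1]) cylinder(h=12.8, r=15.5) → bbox [-12.5,-19.5,8.1] .. [18.5,11.5,20.9]
B = cube([2.9, 5.9, 9.8]) → bbox [0,0,0] .. [2.9,5.9,9.8]
lo = A.lo+B.lo = [-12.5+0, -19.5+0, 8.1+0] = [-12.500,-19.500,8.100]
hi = A.hi+B.hi = [18.5+2.9, 11.5+5.9, 20.9+9.8] = [21.400,17.400,30.700]
diag = √(33.9²+36.9²+22.6²) = √3021.58 = 54.969


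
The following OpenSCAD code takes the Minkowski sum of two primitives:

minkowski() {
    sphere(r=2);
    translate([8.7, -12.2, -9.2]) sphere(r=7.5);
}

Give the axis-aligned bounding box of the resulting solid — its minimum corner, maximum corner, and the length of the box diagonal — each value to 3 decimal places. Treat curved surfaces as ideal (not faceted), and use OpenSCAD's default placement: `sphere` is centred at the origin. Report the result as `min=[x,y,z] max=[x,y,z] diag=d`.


A = translate([8.7, -12.2, -9.2]) sphere(r=7.5) → bbox [1.2,-19.7,-16.7] .. [16.2,-4.7,-1.7]
B = sphere(r=2) → bbox [-2,-2,-2] .. [2,2,2]
lo = A.lo+B.lo = [1.2-2, -19.7-2, -16.7-2] = [-0.800,-21.700,-18.700]
hi = A.hi+B.hi = [16.2+2, -4.7+2, -1.7+2] = [18.200,-2.700,0.300]
diag = √(19²+19²+19²) = √1083 = 32.909

min=[-0.800,-21.700,-18.700] max=[18.200,-2.700,0.300] diag=32.909


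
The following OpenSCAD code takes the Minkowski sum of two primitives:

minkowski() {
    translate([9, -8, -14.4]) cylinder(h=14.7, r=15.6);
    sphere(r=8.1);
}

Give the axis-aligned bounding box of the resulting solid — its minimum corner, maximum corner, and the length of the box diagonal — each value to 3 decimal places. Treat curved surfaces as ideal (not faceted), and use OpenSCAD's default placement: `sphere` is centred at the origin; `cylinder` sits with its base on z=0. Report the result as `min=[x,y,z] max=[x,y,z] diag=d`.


min=[-14.700,-31.700,-22.500] max=[32.700,15.700,8.400] diag=73.813

A = translate([9, -8, -14.4]) cylinder(h=14.7, r=15.6) → bbox [-6.6,-23.6,-14.4] .. [24.6,7.6,0.3]
B = sphere(r=8.1) → bbox [-8.1,-8.1,-8.1] .. [8.1,8.1,8.1]
lo = A.lo+B.lo = [-6.6-8.1, -23.6-8.1, -14.4-8.1] = [-14.700,-31.700,-22.500]
hi = A.hi+B.hi = [24.6+8.1, 7.6+8.1, 0.3+8.1] = [32.700,15.700,8.400]
diag = √(47.4²+47.4²+30.9²) = √5448.33 = 73.813


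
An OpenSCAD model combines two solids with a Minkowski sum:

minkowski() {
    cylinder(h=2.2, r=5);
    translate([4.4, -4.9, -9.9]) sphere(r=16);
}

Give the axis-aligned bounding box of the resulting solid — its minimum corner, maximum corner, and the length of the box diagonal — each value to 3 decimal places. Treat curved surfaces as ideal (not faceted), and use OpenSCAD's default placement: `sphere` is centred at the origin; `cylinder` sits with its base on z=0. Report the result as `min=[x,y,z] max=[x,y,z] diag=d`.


A = translate([4.4, -4.9, -9.9]) sphere(r=16) → bbox [-11.6,-20.9,-25.9] .. [20.4,11.1,6.1]
B = cylinder(h=2.2, r=5) → bbox [-5,-5,0] .. [5,5,2.2]
lo = A.lo+B.lo = [-11.6-5, -20.9-5, -25.9+0] = [-16.600,-25.900,-25.900]
hi = A.hi+B.hi = [20.4+5, 11.1+5, 6.1+2.2] = [25.400,16.100,8.300]
diag = √(42²+42²+34.2²) = √4697.64 = 68.539

min=[-16.600,-25.900,-25.900] max=[25.400,16.100,8.300] diag=68.539


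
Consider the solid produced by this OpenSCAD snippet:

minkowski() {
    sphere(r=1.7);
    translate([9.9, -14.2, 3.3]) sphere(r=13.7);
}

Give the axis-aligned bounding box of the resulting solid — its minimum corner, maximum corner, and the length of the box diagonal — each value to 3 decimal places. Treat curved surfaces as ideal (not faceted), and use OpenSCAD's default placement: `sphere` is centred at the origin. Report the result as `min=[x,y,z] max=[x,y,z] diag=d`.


A = translate([9.9, -14.2, 3.3]) sphere(r=13.7) → bbox [-3.8,-27.9,-10.4] .. [23.6,-0.5,17]
B = sphere(r=1.7) → bbox [-1.7,-1.7,-1.7] .. [1.7,1.7,1.7]
lo = A.lo+B.lo = [-3.8-1.7, -27.9-1.7, -10.4-1.7] = [-5.500,-29.600,-12.100]
hi = A.hi+B.hi = [23.6+1.7, -0.5+1.7, 17+1.7] = [25.300,1.200,18.700]
diag = √(30.8²+30.8²+30.8²) = √2845.92 = 53.347

min=[-5.500,-29.600,-12.100] max=[25.300,1.200,18.700] diag=53.347


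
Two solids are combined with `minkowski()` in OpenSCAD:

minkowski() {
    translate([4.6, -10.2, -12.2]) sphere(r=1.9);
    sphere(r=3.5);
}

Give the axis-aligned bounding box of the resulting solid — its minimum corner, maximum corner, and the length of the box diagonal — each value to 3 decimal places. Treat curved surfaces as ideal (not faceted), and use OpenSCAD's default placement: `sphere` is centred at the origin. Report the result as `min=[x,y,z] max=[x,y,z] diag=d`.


min=[-0.800,-15.600,-17.600] max=[10.000,-4.800,-6.800] diag=18.706

A = translate([4.6, -10.2, -12.2]) sphere(r=1.9) → bbox [2.7,-12.1,-14.1] .. [6.5,-8.3,-10.3]
B = sphere(r=3.5) → bbox [-3.5,-3.5,-3.5] .. [3.5,3.5,3.5]
lo = A.lo+B.lo = [2.7-3.5, -12.1-3.5, -14.1-3.5] = [-0.800,-15.600,-17.600]
hi = A.hi+B.hi = [6.5+3.5, -8.3+3.5, -10.3+3.5] = [10.000,-4.800,-6.800]
diag = √(10.8²+10.8²+10.8²) = √349.92 = 18.706


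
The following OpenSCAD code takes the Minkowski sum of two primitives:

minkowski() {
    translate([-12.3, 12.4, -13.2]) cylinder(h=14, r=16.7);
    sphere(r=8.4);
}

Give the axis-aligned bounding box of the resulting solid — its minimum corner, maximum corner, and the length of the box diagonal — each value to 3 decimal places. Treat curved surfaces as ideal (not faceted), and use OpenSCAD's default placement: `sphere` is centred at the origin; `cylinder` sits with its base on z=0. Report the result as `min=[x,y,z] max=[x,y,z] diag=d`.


A = translate([-12.3, 12.4, -13.2]) cylinder(h=14, r=16.7) → bbox [-29,-4.3,-13.2] .. [4.4,29.1,0.8]
B = sphere(r=8.4) → bbox [-8.4,-8.4,-8.4] .. [8.4,8.4,8.4]
lo = A.lo+B.lo = [-29-8.4, -4.3-8.4, -13.2-8.4] = [-37.400,-12.700,-21.600]
hi = A.hi+B.hi = [4.4+8.4, 29.1+8.4, 0.8+8.4] = [12.800,37.500,9.200]
diag = √(50.2²+50.2²+30.8²) = √5988.72 = 77.387

min=[-37.400,-12.700,-21.600] max=[12.800,37.500,9.200] diag=77.387


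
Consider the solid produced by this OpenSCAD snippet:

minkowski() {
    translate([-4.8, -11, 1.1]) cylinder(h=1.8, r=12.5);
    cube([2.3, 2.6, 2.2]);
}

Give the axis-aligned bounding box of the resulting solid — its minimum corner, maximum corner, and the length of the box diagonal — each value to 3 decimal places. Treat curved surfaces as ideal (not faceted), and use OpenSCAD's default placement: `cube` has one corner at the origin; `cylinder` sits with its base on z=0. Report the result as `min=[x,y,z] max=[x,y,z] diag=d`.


A = translate([-4.8, -11, 1.1]) cylinder(h=1.8, r=12.5) → bbox [-17.3,-23.5,1.1] .. [7.7,1.5,2.9]
B = cube([2.3, 2.6, 2.2]) → bbox [0,0,0] .. [2.3,2.6,2.2]
lo = A.lo+B.lo = [-17.3+0, -23.5+0, 1.1+0] = [-17.300,-23.500,1.100]
hi = A.hi+B.hi = [7.7+2.3, 1.5+2.6, 2.9+2.2] = [10.000,4.100,5.100]
diag = √(27.3²+27.6²+4²) = √1523.05 = 39.026

min=[-17.300,-23.500,1.100] max=[10.000,4.100,5.100] diag=39.026


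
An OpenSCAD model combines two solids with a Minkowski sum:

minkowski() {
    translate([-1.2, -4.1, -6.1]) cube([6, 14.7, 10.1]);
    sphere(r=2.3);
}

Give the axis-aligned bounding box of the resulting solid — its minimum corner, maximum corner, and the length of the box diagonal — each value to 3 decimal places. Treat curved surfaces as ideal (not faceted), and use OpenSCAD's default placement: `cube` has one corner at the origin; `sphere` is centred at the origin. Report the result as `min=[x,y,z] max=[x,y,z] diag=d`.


A = translate([-1.2, -4.1, -6.1]) cube([6, 14.7, 10.1]) → bbox [-1.2,-4.1,-6.1] .. [4.8,10.6,4]
B = sphere(r=2.3) → bbox [-2.3,-2.3,-2.3] .. [2.3,2.3,2.3]
lo = A.lo+B.lo = [-1.2-2.3, -4.1-2.3, -6.1-2.3] = [-3.500,-6.400,-8.400]
hi = A.hi+B.hi = [4.8+2.3, 10.6+2.3, 4+2.3] = [7.100,12.900,6.300]
diag = √(10.6²+19.3²+14.7²) = √700.94 = 26.475

min=[-3.500,-6.400,-8.400] max=[7.100,12.900,6.300] diag=26.475


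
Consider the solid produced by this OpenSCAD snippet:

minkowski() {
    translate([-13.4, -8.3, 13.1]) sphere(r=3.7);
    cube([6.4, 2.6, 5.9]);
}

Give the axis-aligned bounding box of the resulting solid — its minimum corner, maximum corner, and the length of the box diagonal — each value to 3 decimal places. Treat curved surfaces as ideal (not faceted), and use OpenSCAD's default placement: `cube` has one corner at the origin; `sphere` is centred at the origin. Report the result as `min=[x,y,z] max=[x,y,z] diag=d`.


min=[-17.100,-12.000,9.400] max=[-3.300,-2.000,22.700] diag=21.618

A = translate([-13.4, -8.3, 13.1]) sphere(r=3.7) → bbox [-17.1,-12,9.4] .. [-9.7,-4.6,16.8]
B = cube([6.4, 2.6, 5.9]) → bbox [0,0,0] .. [6.4,2.6,5.9]
lo = A.lo+B.lo = [-17.1+0, -12+0, 9.4+0] = [-17.100,-12.000,9.400]
hi = A.hi+B.hi = [-9.7+6.4, -4.6+2.6, 16.8+5.9] = [-3.300,-2.000,22.700]
diag = √(13.8²+10²+13.3²) = √467.33 = 21.618


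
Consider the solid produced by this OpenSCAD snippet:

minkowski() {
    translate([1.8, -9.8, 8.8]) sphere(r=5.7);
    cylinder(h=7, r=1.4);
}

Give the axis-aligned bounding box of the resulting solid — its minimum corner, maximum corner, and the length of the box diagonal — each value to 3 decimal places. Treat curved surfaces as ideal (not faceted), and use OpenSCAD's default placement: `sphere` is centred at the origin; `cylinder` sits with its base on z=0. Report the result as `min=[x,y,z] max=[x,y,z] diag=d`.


A = translate([1.8, -9.8, 8.8]) sphere(r=5.7) → bbox [-3.9,-15.5,3.1] .. [7.5,-4.1,14.5]
B = cylinder(h=7, r=1.4) → bbox [-1.4,-1.4,0] .. [1.4,1.4,7]
lo = A.lo+B.lo = [-3.9-1.4, -15.5-1.4, 3.1+0] = [-5.300,-16.900,3.100]
hi = A.hi+B.hi = [7.5+1.4, -4.1+1.4, 14.5+7] = [8.900,-2.700,21.500]
diag = √(14.2²+14.2²+18.4²) = √741.84 = 27.237

min=[-5.300,-16.900,3.100] max=[8.900,-2.700,21.500] diag=27.237


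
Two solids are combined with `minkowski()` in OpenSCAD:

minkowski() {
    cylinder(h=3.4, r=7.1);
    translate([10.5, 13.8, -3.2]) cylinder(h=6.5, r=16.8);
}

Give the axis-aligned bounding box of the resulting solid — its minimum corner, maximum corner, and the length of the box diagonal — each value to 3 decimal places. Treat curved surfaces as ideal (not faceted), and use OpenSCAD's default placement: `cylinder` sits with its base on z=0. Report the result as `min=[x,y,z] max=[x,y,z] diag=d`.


min=[-13.400,-10.100,-3.200] max=[34.400,37.700,6.700] diag=68.320

A = translate([10.5, 13.8, -3.2]) cylinder(h=6.5, r=16.8) → bbox [-6.3,-3,-3.2] .. [27.3,30.6,3.3]
B = cylinder(h=3.4, r=7.1) → bbox [-7.1,-7.1,0] .. [7.1,7.1,3.4]
lo = A.lo+B.lo = [-6.3-7.1, -3-7.1, -3.2+0] = [-13.400,-10.100,-3.200]
hi = A.hi+B.hi = [27.3+7.1, 30.6+7.1, 3.3+3.4] = [34.400,37.700,6.700]
diag = √(47.8²+47.8²+9.9²) = √4667.69 = 68.320


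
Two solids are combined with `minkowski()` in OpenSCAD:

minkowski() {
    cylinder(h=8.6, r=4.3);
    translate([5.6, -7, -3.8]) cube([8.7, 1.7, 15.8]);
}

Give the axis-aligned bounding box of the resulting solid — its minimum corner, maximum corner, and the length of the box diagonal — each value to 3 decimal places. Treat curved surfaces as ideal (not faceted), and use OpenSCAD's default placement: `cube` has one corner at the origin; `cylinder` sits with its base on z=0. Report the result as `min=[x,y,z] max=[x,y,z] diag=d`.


A = translate([5.6, -7, -3.8]) cube([8.7, 1.7, 15.8]) → bbox [5.6,-7,-3.8] .. [14.3,-5.3,12]
B = cylinder(h=8.6, r=4.3) → bbox [-4.3,-4.3,0] .. [4.3,4.3,8.6]
lo = A.lo+B.lo = [5.6-4.3, -7-4.3, -3.8+0] = [1.300,-11.300,-3.800]
hi = A.hi+B.hi = [14.3+4.3, -5.3+4.3, 12+8.6] = [18.600,-1.000,20.600]
diag = √(17.3²+10.3²+24.4²) = √1000.74 = 31.634

min=[1.300,-11.300,-3.800] max=[18.600,-1.000,20.600] diag=31.634


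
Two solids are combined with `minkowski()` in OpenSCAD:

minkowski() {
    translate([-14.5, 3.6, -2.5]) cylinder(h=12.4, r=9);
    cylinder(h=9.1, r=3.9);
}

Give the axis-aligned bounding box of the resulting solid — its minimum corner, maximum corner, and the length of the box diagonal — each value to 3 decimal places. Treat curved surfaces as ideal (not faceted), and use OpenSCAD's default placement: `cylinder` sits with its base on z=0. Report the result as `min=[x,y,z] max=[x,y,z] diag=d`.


A = translate([-14.5, 3.6, -2.5]) cylinder(h=12.4, r=9) → bbox [-23.5,-5.4,-2.5] .. [-5.5,12.6,9.9]
B = cylinder(h=9.1, r=3.9) → bbox [-3.9,-3.9,0] .. [3.9,3.9,9.1]
lo = A.lo+B.lo = [-23.5-3.9, -5.4-3.9, -2.5+0] = [-27.400,-9.300,-2.500]
hi = A.hi+B.hi = [-5.5+3.9, 12.6+3.9, 9.9+9.1] = [-1.600,16.500,19.000]
diag = √(25.8²+25.8²+21.5²) = √1793.53 = 42.350

min=[-27.400,-9.300,-2.500] max=[-1.600,16.500,19.000] diag=42.350


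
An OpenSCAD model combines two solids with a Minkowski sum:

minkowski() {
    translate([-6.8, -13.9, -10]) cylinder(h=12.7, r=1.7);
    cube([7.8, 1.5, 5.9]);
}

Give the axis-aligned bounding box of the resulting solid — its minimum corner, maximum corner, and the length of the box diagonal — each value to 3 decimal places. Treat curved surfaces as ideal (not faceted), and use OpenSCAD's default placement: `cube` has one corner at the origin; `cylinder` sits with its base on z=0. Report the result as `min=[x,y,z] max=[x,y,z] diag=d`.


min=[-8.500,-15.600,-10.000] max=[2.700,-10.700,8.600] diag=22.258

A = translate([-6.8, -13.9, -10]) cylinder(h=12.7, r=1.7) → bbox [-8.5,-15.6,-10] .. [-5.1,-12.2,2.7]
B = cube([7.8, 1.5, 5.9]) → bbox [0,0,0] .. [7.8,1.5,5.9]
lo = A.lo+B.lo = [-8.5+0, -15.6+0, -10+0] = [-8.500,-15.600,-10.000]
hi = A.hi+B.hi = [-5.1+7.8, -12.2+1.5, 2.7+5.9] = [2.700,-10.700,8.600]
diag = √(11.2²+4.9²+18.6²) = √495.41 = 22.258


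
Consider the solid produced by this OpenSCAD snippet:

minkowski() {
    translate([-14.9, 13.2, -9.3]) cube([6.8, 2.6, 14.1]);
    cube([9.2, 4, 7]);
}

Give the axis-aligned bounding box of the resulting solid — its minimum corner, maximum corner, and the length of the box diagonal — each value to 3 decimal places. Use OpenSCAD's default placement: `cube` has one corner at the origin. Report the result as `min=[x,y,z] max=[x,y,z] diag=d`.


A = translate([-14.9, 13.2, -9.3]) cube([6.8, 2.6, 14.1]) → bbox [-14.9,13.2,-9.3] .. [-8.1,15.8,4.8]
B = cube([9.2, 4, 7]) → bbox [0,0,0] .. [9.2,4,7]
lo = A.lo+B.lo = [-14.9+0, 13.2+0, -9.3+0] = [-14.900,13.200,-9.300]
hi = A.hi+B.hi = [-8.1+9.2, 15.8+4, 4.8+7] = [1.100,19.800,11.800]
diag = √(16²+6.6²+21.1²) = √744.77 = 27.290

min=[-14.900,13.200,-9.300] max=[1.100,19.800,11.800] diag=27.290


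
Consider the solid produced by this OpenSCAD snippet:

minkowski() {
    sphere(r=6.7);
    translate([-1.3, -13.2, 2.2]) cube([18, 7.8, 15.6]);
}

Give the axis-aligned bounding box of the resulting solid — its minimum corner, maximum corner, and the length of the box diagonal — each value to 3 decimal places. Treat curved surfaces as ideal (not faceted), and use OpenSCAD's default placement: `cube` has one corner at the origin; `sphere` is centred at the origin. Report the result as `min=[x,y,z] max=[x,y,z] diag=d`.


A = translate([-1.3, -13.2, 2.2]) cube([18, 7.8, 15.6]) → bbox [-1.3,-13.2,2.2] .. [16.7,-5.4,17.8]
B = sphere(r=6.7) → bbox [-6.7,-6.7,-6.7] .. [6.7,6.7,6.7]
lo = A.lo+B.lo = [-1.3-6.7, -13.2-6.7, 2.2-6.7] = [-8.000,-19.900,-4.500]
hi = A.hi+B.hi = [16.7+6.7, -5.4+6.7, 17.8+6.7] = [23.400,1.300,24.500]
diag = √(31.4²+21.2²+29²) = √2276.4 = 47.712

min=[-8.000,-19.900,-4.500] max=[23.400,1.300,24.500] diag=47.712


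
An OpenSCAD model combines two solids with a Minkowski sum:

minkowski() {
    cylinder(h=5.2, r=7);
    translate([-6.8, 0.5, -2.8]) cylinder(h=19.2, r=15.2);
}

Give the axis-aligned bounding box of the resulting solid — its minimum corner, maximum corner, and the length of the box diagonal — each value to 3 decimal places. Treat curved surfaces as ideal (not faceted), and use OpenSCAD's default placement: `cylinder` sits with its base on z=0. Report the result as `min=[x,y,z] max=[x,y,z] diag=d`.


A = translate([-6.8, 0.5, -2.8]) cylinder(h=19.2, r=15.2) → bbox [-22,-14.7,-2.8] .. [8.4,15.7,16.4]
B = cylinder(h=5.2, r=7) → bbox [-7,-7,0] .. [7,7,5.2]
lo = A.lo+B.lo = [-22-7, -14.7-7, -2.8+0] = [-29.000,-21.700,-2.800]
hi = A.hi+B.hi = [8.4+7, 15.7+7, 16.4+5.2] = [15.400,22.700,21.600]
diag = √(44.4²+44.4²+24.4²) = √4538.08 = 67.365

min=[-29.000,-21.700,-2.800] max=[15.400,22.700,21.600] diag=67.365
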